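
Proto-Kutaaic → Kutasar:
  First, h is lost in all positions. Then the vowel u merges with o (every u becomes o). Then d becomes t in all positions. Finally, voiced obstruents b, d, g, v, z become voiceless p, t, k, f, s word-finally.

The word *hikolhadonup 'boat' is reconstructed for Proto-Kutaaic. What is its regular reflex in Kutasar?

Kutasar: *hikolhadonup > ikoladonup > ikoladonop > ikolatonop  (by h-loss, vowel merger, unconditioned shift)

ikolatonop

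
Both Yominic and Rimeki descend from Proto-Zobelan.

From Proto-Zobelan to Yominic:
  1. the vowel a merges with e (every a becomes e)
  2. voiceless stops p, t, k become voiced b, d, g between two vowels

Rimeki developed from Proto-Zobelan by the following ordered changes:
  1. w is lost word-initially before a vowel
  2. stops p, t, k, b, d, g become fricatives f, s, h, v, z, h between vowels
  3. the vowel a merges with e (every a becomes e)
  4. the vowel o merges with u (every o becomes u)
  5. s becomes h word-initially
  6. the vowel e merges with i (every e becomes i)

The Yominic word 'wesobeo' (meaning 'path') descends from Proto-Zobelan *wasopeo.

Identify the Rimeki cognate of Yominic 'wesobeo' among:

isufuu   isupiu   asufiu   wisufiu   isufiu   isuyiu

Rimeki: *wasopeo
  wasopeo → asopeo   [glide loss]
  asopeo → asofeo   [intervocalic lenition]
  asofeo → esofeo   [vowel merger]
  esofeo → esufeu   [vowel merger]
  esufeu (rule 5 does not apply)
  esufeu → isufiu   [vowel merger]
  giving Rimeki isufiu.
Only 'isufiu' matches the regular Rimeki development of *wasopeo.

isufiu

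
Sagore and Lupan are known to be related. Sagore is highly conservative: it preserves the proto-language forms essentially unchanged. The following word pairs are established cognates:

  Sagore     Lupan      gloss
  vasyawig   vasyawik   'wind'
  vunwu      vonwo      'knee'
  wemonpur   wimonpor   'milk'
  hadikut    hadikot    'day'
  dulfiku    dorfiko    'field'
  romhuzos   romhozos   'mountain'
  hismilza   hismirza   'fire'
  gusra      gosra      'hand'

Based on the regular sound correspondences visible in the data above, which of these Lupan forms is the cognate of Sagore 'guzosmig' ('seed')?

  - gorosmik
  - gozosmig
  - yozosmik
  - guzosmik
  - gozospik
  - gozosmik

gozosmik

hadikut ~ hadikot, dulfiku ~ dorfiko — Sagore u corresponds to Lupan o after a consonant, before a consonant other than r, m, n, p, b, f, v.
vasyawig ~ vasyawik — Sagore g corresponds to Lupan k word-finally.
Applying these to Sagore 'guzosmig':
  guzosmig → gozosmig   (u→o after a consonant, before a consonant other than r, m, n, p, b, f, v)
  gozosmig → gozosmik   (g→k word-finally)
So the Lupan cognate is 'gozosmik'.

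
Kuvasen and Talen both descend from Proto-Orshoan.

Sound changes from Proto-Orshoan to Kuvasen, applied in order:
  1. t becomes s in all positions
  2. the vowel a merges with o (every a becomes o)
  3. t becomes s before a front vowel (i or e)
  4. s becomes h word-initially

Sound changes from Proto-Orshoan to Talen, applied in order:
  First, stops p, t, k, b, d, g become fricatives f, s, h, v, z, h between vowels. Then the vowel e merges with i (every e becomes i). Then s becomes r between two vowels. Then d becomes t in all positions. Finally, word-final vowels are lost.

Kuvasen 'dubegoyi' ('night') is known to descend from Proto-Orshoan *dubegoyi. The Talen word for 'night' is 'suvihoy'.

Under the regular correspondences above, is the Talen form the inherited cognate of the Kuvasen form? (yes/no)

no

Derive the expected Talen reflex of *dubegoyi:
Talen: *dubegoyi > duvehoyi > duvihoyi > tuvihoyi > tuvihoy  (by intervocalic lenition, vowel merger, unconditioned shift, apocope)
The regular Talen reflex would be 'tuvihoy', but the attested form is 'suvihoy'. The correspondence is irregular, so they are not cognates (the Talen form has a different source).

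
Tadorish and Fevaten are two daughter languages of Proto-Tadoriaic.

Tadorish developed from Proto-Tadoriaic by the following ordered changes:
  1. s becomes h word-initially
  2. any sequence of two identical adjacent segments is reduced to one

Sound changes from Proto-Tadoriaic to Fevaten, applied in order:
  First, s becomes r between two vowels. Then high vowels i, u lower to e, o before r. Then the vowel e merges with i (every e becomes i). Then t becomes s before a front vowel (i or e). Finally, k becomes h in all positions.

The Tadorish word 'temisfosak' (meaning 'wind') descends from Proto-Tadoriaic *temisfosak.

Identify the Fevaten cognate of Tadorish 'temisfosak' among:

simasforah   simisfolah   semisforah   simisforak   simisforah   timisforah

Fevaten: *temisfosak
  temisfosak → temisforak   [rhotacism]
  temisforak (rule 2 does not apply)
  temisforak → timisforak   [vowel merger]
  timisforak → simisforak   [palatalisation]
  simisforak → simisforah   [unconditioned shift]
  giving Fevaten simisforah.
Among the options, 'simisforah' alone shows every Fevaten change applied in order.

simisforah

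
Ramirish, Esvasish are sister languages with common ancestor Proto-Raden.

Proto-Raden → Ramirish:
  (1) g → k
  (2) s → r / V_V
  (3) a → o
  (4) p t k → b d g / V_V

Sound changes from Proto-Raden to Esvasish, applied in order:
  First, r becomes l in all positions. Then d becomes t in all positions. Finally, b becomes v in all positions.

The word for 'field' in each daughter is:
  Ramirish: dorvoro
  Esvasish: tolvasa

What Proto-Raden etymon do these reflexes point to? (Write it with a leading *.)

Position 3: Ramirish has r, Esvasish has l. Taking the neighbouring segments as reconstructed: Ramirish r can only go back to *r; Esvasish l could go back to *l or *r — the one source consistent with every daughter is *r.
Position 1: Ramirish has d, Esvasish has t. Taking the neighbouring segments as reconstructed: Ramirish d can only go back to *d; Esvasish t could go back to *t or *d — the one source consistent with every daughter is *d.
Position 7: Ramirish has o, Esvasish has a. Esvasish preserves a here (none of its changes turn any other segment into a), so the proto-segment is *a.
Verify the candidate proto-form against each daughter:
Ramirish: *dorvasa > dorvara > dorvoro  (by rhotacism, vowel merger)
Esvasish: *dorvasa > dolvasa > tolvasa  (by unconditioned shift, unconditioned shift)
Only *dorvasa yields all of Ramirish dorvoro, Esvasish tolvasa.

*dorvasa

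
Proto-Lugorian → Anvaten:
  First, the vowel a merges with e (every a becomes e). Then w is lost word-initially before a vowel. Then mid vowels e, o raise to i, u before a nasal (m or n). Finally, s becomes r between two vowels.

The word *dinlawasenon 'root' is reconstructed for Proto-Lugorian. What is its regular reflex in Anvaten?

dinlewerinun

Anvaten: *dinlawasenon
  dinlawasenon → dinlewesenon   [vowel merger]
  dinlewesenon (rule 2 does not apply)
  dinlewesenon → dinlewesinun   [pre-nasal raising]
  dinlewesinun → dinlewerinun   [rhotacism]
  giving Anvaten dinlewerinun.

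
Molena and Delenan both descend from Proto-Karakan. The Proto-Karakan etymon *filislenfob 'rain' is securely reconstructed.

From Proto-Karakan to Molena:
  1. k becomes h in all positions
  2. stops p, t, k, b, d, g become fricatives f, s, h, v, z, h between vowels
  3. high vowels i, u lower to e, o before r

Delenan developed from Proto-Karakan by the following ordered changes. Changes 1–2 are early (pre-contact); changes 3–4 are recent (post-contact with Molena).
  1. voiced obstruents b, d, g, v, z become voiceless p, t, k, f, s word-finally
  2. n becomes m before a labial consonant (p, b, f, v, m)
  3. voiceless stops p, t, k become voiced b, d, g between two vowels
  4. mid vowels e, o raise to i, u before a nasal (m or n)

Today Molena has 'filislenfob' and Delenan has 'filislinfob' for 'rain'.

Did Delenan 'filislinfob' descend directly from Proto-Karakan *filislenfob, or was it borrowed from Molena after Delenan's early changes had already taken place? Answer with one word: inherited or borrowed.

borrowed

If inherited, *filislenfob would pass through all of Delenan's changes:
Delenan: *filislenfob > filislenfop > filislemfop > filislimfop  (by final devoicing, nasal place assimilation, pre-nasal raising)
If borrowed from Molena 'filislenfob' after the early changes, it would undergo only the recent ones:
  rule 3 (intervocalic voicing): no change (filislenfob)
  rule 4 (pre-nasal raising): filislenfob → filislinfob
  ⇒ as a loan: filislinfob
Delenan 'filislinfob' matches the loan outcome 'filislinfob', not the inherited 'filislimfop' — it skipped the early Delenan changes, so it was borrowed from Molena.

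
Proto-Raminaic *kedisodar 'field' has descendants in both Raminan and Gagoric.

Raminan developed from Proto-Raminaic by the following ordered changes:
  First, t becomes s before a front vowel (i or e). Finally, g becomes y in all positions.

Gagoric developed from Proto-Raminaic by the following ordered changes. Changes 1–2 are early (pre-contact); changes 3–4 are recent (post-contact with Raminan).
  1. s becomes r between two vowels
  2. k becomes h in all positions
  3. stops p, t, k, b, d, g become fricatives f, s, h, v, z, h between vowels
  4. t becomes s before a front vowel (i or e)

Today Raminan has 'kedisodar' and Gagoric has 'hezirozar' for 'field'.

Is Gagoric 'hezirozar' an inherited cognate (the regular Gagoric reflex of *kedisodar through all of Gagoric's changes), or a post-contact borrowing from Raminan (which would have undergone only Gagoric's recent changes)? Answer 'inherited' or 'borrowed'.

If inherited, *kedisodar would pass through all of Gagoric's changes:
Gagoric: start from *kedisodar.
  rule 1 (rhotacism): kedisodar → kedirodar
  rule 2 (unconditioned shift): kedirodar → hedirodar
  rule 3 (intervocalic lenition): hedirodar → hezirozar
  rule 4: no change — hezirozar
  ⇒ Gagoric hezirozar
If borrowed from Raminan 'kedisodar' after the early changes, it would undergo only the recent ones:
  rule 3 (intervocalic lenition): kedisodar → kezisozar
  rule 4 (palatalisation): no change (kezisozar)
  ⇒ as a loan: kezisozar
Gagoric 'hezirozar' matches the inherited outcome exactly, so it is an inherited cognate, not a loan.

inherited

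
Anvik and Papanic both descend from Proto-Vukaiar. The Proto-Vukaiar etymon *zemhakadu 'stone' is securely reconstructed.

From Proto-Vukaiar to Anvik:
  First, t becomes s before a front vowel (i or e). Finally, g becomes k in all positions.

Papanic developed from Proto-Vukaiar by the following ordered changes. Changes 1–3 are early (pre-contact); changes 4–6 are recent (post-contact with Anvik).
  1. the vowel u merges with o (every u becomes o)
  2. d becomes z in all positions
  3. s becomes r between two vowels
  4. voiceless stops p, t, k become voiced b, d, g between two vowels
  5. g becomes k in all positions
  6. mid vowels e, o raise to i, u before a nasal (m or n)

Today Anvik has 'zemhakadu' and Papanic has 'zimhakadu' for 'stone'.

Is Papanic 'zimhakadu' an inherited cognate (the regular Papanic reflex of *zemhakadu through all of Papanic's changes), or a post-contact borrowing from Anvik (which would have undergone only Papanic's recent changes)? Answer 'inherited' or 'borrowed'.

If inherited, *zemhakadu would pass through all of Papanic's changes:
Papanic: *zemhakadu
  zemhakadu → zemhakado   [vowel merger]
  zemhakado → zemhakazo   [unconditioned shift]
  zemhakazo (rule 3 does not apply)
  zemhakazo → zemhagazo   [intervocalic voicing]
  zemhagazo → zemhakazo   [unconditioned shift]
  zemhakazo → zimhakazo   [pre-nasal raising]
  giving Papanic zimhakazo.
If borrowed from Anvik 'zemhakadu' after the early changes, it would undergo only the recent ones:
  rule 4 (intervocalic voicing): zemhakadu → zemhagadu
  rule 5 (unconditioned shift): zemhagadu → zemhakadu
  rule 6 (pre-nasal raising): zemhakadu → zimhakadu
  ⇒ as a loan: zimhakadu
Papanic 'zimhakadu' matches the loan outcome 'zimhakadu', not the inherited 'zimhakazo' — it skipped the early Papanic changes, so it was borrowed from Anvik.

borrowed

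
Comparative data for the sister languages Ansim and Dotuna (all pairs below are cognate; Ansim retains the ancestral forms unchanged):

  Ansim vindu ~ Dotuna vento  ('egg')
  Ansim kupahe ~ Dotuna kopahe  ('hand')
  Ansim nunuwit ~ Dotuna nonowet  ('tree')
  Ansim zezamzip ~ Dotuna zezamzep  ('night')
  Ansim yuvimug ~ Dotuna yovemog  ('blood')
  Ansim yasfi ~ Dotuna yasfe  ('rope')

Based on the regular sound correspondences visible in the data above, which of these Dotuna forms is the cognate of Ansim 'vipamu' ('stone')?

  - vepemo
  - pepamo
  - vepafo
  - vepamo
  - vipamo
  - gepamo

zezamzip ~ zezamzep — Ansim i corresponds to Dotuna e after a consonant, before a labial obstruent.
vindu ~ vento — Ansim u corresponds to Dotuna o word-finally.
Applying these to Ansim 'vipamu':
  vipamu → vepamu   (i→e after a consonant, before a labial obstruent)
  vepamu → vepamo   (u→o word-finally)
So the Dotuna cognate is 'vepamo'.

vepamo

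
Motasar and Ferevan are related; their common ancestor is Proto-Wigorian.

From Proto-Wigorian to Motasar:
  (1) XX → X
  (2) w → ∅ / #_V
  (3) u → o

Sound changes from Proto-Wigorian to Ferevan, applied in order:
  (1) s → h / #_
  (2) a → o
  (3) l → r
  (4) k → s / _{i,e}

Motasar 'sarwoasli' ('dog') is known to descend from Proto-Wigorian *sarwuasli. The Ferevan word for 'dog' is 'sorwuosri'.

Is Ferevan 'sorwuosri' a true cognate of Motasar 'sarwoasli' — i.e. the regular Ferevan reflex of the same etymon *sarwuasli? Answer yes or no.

no

Derive the expected Ferevan reflex of *sarwuasli:
Ferevan: *sarwuasli > harwuasli > horwuosli > horwuosri  (by debuccalisation, vowel merger, unconditioned shift)
The regular Ferevan reflex would be 'horwuosri', but the attested form is 'sorwuosri'. The correspondence is irregular, so they are not cognates (the Ferevan form has a different source).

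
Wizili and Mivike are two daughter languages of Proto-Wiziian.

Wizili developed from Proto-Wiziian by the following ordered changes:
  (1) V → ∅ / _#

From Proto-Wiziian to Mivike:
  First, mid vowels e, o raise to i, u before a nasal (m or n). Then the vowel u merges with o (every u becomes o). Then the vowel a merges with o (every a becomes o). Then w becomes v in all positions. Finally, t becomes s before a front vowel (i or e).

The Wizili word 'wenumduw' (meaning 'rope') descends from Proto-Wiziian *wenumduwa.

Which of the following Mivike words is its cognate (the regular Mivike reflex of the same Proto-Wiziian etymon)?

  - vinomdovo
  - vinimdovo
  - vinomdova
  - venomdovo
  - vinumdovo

vinomdovo

Mivike: *wenumduwa
  wenumduwa → winumduwa   [pre-nasal raising]
  winumduwa → winomdowa   [vowel merger]
  winomdowa → winomdowo   [vowel merger]
  winomdowo → vinomdovo   [unconditioned shift]
  vinomdovo (rule 5 does not apply)
  giving Mivike vinomdovo.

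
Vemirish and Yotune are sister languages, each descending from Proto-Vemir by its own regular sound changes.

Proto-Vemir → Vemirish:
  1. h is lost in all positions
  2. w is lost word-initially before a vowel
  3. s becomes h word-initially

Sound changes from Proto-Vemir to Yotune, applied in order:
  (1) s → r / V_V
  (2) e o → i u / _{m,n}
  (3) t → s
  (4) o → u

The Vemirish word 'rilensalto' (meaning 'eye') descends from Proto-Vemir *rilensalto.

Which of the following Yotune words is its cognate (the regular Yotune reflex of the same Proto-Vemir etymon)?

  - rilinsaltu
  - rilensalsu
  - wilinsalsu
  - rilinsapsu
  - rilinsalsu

rilinsalsu

Yotune: *rilensalto
  rilensalto (rule 1 does not apply)
  rilensalto → rilinsalto   [pre-nasal raising]
  rilinsalto → rilinsalso   [unconditioned shift]
  rilinsalso → rilinsalsu   [vowel merger]
  giving Yotune rilinsalsu.
Among the options, 'rilinsalsu' alone shows every Yotune change applied in order.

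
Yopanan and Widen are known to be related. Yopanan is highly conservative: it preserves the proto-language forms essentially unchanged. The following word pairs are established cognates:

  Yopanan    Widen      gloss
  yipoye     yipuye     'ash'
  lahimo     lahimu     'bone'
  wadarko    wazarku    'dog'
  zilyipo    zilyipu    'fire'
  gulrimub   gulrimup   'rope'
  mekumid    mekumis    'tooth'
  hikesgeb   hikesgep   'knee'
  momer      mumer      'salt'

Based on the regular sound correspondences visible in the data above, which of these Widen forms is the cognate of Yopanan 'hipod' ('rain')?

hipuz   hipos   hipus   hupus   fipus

hipus

yipoye ~ yipuye — Yopanan o corresponds to Widen u after a consonant, before a consonant other than r, m, n, p, b, f, v.
mekumid ~ mekumis — Yopanan d corresponds to Widen s word-finally.
Applying these to Yopanan 'hipod':
  hipod → hipud   (o→u after a consonant, before a consonant other than r, m, n, p, b, f, v)
  hipud → hipus   (d→s word-finally)
So the Widen cognate is 'hipus'.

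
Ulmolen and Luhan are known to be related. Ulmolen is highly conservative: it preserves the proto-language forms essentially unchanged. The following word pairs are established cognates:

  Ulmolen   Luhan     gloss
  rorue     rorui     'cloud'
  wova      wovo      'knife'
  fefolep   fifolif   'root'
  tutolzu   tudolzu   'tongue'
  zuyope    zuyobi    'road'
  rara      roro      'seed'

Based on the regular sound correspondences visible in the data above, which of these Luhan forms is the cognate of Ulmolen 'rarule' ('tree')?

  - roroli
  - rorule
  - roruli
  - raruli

rara ~ roro — Ulmolen a corresponds to Luhan o after a consonant, before r.
zuyope ~ zuyobi — Ulmolen e corresponds to Luhan i word-finally.
Applying these to Ulmolen 'rarule':
  rarule → rorule   (a→o after a consonant, before r)
  rorule → roruli   (e→i word-finally)
So the Luhan cognate is 'roruli'.

roruli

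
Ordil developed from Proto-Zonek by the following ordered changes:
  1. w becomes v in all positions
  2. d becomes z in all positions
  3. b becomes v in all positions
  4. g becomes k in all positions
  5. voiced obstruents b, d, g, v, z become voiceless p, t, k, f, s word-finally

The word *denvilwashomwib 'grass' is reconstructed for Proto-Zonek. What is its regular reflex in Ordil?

Ordil: *denvilwashomwib > denvilvashomvib > zenvilvashomvib > zenvilvashomviv > zenvilvashomvif  (by unconditioned shift, unconditioned shift, unconditioned shift, final devoicing)

zenvilvashomvif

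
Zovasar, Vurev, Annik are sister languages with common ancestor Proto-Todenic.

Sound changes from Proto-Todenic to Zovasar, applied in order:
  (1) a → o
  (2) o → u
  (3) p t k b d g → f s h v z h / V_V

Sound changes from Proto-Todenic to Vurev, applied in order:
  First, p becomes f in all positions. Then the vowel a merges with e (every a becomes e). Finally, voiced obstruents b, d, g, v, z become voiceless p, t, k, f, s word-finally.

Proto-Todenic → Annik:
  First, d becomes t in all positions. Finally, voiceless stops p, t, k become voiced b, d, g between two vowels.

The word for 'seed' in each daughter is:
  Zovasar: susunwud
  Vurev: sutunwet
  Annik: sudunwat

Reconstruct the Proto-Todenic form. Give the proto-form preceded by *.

Position 3: Zovasar has s, Vurev has t, Annik has d. Taking the neighbouring segments as reconstructed: Zovasar s could go back to *t or *s; Vurev t can only go back to *t; Annik d could go back to *t or *d — the one source consistent with every daughter is *t.
Position 8: Zovasar has d, Vurev has t, Annik has t. Zovasar preserves d here (none of its changes turn any other segment into d), so the proto-segment is *d.
This points to *sutunwad. Verify forward in each daughter:
Zovasar: *sutunwad
  sutunwad → sutunwod   [vowel merger]
  sutunwod → sutunwud   [vowel merger]
  sutunwud → susunwud   [intervocalic lenition]
  giving Zovasar susunwud.
Vurev: start from *sutunwad.
  rule 1: no change — sutunwad
  rule 2 (vowel merger): sutunwad → sutunwed
  rule 3 (final devoicing): sutunwed → sutunwet
  ⇒ Vurev sutunwet
Annik: *sutunwad
  sutunwad → sutunwat   [unconditioned shift]
  sutunwat → sudunwat   [intervocalic voicing]
  giving Annik sudunwat.
*sutunwad is the unique common source.

*sutunwad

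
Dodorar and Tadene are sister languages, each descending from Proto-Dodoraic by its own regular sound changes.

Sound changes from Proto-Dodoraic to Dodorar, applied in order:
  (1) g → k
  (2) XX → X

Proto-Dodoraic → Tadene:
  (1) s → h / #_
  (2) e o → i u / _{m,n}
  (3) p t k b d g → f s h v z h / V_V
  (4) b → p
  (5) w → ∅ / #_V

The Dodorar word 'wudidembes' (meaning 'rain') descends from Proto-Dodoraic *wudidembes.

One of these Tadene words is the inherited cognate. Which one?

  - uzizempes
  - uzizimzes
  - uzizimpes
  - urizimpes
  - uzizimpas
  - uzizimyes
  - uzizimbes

uzizimpes

Tadene: *wudidembes
  wudidembes (rule 1 does not apply)
  wudidembes → wudidimbes   [pre-nasal raising]
  wudidimbes → wuzizimbes   [intervocalic lenition]
  wuzizimbes → wuzizimpes   [unconditioned shift]
  wuzizimpes → uzizimpes   [glide loss]
  giving Tadene uzizimpes.
Only 'uzizimpes' matches the regular Tadene development of *wudidembes.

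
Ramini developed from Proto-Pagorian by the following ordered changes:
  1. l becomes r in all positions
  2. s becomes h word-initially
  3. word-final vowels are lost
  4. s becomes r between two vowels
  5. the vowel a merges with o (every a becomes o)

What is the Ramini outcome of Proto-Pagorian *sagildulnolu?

hogirdurnor

Ramini: *sagildulnolu > sagirdurnoru > hagirdurnoru > hagirdurnor > hogirdurnor  (by unconditioned shift, debuccalisation, apocope, vowel merger)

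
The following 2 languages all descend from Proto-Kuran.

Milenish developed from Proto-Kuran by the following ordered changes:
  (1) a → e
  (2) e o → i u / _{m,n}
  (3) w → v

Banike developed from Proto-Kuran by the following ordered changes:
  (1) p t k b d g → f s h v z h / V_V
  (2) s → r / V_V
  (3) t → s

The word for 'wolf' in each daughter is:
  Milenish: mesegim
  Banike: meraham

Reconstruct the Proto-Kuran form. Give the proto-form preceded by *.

*mesagam

Position 6: Milenish has i, Banike has a. Banike preserves a here (none of its changes turn any other segment into a), so the proto-segment is *a.
Position 3: Milenish has s, Banike has r. Milenish preserves s here (none of its changes turn any other segment into s), so the proto-segment is *s.
This points to *mesagam. Verify forward in each daughter:
Milenish: *mesagam
  mesagam → mesegem   [vowel merger]
  mesegem → mesegim   [pre-nasal raising]
  mesegim (rule 3 does not apply)
  giving Milenish mesegim.
Banike: *mesagam > mesaham > meraham  (by intervocalic lenition, rhotacism)
*mesagam is the unique common source.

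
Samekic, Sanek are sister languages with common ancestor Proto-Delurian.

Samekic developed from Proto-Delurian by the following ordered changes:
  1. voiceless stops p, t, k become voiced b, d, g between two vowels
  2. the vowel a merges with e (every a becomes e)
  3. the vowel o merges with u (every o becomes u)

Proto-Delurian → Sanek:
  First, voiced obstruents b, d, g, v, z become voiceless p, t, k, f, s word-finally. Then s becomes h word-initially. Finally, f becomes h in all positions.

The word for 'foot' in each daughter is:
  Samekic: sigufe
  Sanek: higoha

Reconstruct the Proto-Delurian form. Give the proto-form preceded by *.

Position 1: Samekic has s, Sanek has h. Samekic preserves s here (none of its changes turn any other segment into s), so the proto-segment is *s.
Position 5: Samekic has f, Sanek has h. Samekic preserves f here (none of its changes turn any other segment into f), so the proto-segment is *f.
Verify the candidate proto-form against each daughter:
Samekic: *sigofa > sigofe > sigufe  (by vowel merger, vowel merger)
Sanek: start from *sigofa.
  rule 1: no change — sigofa
  rule 2 (debuccalisation): sigofa → higofa
  rule 3 (unconditioned shift): higofa → higoha
  ⇒ Sanek higoha
Only *sigofa yields all of Samekic sigufe, Sanek higoha.

*sigofa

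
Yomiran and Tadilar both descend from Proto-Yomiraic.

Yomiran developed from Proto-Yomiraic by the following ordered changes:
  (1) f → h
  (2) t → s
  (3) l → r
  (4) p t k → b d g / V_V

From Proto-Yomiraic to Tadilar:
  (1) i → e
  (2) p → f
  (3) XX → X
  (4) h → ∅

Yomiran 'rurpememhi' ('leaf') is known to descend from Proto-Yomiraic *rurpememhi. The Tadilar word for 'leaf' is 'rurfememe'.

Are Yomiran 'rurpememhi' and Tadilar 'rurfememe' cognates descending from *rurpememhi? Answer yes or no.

yes

Derive the expected Tadilar reflex of *rurpememhi:
Tadilar: start from *rurpememhi.
  rule 1 (vowel merger): rurpememhi → rurpememhe
  rule 2 (unconditioned shift): rurpememhe → rurfememhe
  rule 3: no change — rurfememhe
  rule 4 (h-loss): rurfememhe → rurfememe
  ⇒ Tadilar rurfememe
Tadilar 'rurfememe' matches the regular reflex exactly, so the pair is cognate.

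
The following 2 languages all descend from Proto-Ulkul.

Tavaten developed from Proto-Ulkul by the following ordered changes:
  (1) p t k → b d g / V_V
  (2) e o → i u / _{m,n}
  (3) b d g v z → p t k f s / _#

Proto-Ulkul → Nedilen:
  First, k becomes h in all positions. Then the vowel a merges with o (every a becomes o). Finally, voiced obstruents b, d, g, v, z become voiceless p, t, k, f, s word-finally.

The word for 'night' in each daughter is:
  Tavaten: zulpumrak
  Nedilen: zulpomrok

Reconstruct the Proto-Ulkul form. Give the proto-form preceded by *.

*zulpomrag

Position 8: Tavaten has a, Nedilen has o. Tavaten preserves a here (none of its changes turn any other segment into a), so the proto-segment is *a.
Position 9: Tavaten has k, Nedilen has k. In Nedilen, k can only continue *g, so the proto-segment is *g.
Verify the candidate proto-form against each daughter:
Tavaten: *zulpomrag
  zulpomrag (rule 1 does not apply)
  zulpomrag → zulpumrag   [pre-nasal raising]
  zulpumrag → zulpumrak   [final devoicing]
  giving Tavaten zulpumrak.
Nedilen: *zulpomrag > zulpomrog > zulpomrok  (by vowel merger, final devoicing)
No other proto-form is consistent with every reflex, so the reconstruction is *zulpomrag.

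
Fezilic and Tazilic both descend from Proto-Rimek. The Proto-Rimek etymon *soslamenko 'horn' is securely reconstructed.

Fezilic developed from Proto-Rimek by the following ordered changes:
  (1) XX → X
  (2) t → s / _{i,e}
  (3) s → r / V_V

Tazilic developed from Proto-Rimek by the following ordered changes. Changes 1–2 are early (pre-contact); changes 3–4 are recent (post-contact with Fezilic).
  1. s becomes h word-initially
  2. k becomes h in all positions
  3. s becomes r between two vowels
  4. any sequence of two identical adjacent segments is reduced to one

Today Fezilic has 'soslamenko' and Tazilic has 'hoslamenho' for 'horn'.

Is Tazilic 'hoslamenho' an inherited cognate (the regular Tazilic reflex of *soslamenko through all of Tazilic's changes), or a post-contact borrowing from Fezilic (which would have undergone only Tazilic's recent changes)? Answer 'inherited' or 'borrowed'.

If inherited, *soslamenko would pass through all of Tazilic's changes:
Tazilic: *soslamenko
  soslamenko → hoslamenko   [debuccalisation]
  hoslamenko → hoslamenho   [unconditioned shift]
  hoslamenho (rule 3 does not apply)
  hoslamenho (rule 4 does not apply)
  giving Tazilic hoslamenho.
If borrowed from Fezilic 'soslamenko' after the early changes, it would undergo only the recent ones:
  rule 3 (rhotacism): no change (soslamenko)
  rule 4 (degemination): no change (soslamenko)
  ⇒ as a loan: soslamenko
Tazilic 'hoslamenho' matches the inherited outcome exactly, so it is an inherited cognate, not a loan.

inherited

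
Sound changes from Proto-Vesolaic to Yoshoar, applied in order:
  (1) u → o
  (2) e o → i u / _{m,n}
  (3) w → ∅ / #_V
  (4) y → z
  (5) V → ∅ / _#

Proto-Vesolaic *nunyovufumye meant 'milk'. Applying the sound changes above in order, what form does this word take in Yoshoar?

Yoshoar: *nunyovufumye > nonyovofomye > nunyovofumye > nunzovofumze > nunzovofumz  (by vowel merger, pre-nasal raising, unconditioned shift, apocope)

nunzovofumz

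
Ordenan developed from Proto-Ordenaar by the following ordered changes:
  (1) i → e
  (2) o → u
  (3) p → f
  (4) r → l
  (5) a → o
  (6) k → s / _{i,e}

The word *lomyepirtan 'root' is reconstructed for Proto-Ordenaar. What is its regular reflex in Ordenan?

lumyefelton

Ordenan: *lomyepirtan > lomyepertan > lumyepertan > lumyefertan > lumyefeltan > lumyefelton  (by vowel merger, vowel merger, unconditioned shift, unconditioned shift, vowel merger)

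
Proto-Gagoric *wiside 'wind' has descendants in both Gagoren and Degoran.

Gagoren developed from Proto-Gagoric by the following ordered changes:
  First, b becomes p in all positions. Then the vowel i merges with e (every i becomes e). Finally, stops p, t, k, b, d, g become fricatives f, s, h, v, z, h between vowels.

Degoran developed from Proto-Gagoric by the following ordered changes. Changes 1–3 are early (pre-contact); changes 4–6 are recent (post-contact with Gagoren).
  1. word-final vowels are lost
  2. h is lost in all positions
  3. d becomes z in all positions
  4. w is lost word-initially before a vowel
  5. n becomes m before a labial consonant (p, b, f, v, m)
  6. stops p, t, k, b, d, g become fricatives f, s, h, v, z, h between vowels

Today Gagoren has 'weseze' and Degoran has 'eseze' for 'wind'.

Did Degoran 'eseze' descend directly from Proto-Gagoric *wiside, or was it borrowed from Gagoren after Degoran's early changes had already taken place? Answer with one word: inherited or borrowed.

borrowed

If inherited, *wiside would pass through all of Degoran's changes:
Degoran: *wiside > wisid > wisiz > isiz  (by apocope, unconditioned shift, glide loss)
If borrowed from Gagoren 'weseze' after the early changes, it would undergo only the recent ones:
  rule 4 (glide loss): weseze → eseze
  rule 5 (nasal place assimilation): no change (eseze)
  rule 6 (intervocalic lenition): no change (eseze)
  ⇒ as a loan: eseze
Degoran 'eseze' matches the loan outcome 'eseze', not the inherited 'isiz' — it skipped the early Degoran changes, so it was borrowed from Gagoren.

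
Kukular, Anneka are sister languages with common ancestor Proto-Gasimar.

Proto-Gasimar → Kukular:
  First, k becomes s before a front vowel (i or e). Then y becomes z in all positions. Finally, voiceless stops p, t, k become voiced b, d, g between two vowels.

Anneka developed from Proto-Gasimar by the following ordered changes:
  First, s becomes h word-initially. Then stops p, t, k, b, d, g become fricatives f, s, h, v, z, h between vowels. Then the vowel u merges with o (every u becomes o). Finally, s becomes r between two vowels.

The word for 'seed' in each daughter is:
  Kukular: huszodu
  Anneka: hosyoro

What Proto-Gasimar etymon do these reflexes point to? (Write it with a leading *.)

*husyotu

Position 4: Kukular has z, Anneka has y. Anneka preserves y here (none of its changes turn any other segment into y), so the proto-segment is *y.
Position 7: Kukular has u, Anneka has o. Kukular preserves u here (none of its changes turn any other segment into u), so the proto-segment is *u.
Position 6: Kukular has d, Anneka has r. Taking the neighbouring segments as reconstructed: Kukular d could go back to *t or *d; Anneka r could go back to *t or *s or *r — the one source consistent with every daughter is *t.
This points to *husyotu. Verify forward in each daughter:
Kukular: *husyotu
  husyotu (rule 1 does not apply)
  husyotu → huszotu   [unconditioned shift]
  huszotu → huszodu   [intervocalic voicing]
  giving Kukular huszodu.
Anneka: start from *husyotu.
  rule 1: no change — husyotu
  rule 2 (intervocalic lenition): husyotu → husyosu
  rule 3 (vowel merger): husyosu → hosyoso
  rule 4 (rhotacism): hosyoso → hosyoro
  ⇒ Anneka hosyoro
*husyotu is the unique common source.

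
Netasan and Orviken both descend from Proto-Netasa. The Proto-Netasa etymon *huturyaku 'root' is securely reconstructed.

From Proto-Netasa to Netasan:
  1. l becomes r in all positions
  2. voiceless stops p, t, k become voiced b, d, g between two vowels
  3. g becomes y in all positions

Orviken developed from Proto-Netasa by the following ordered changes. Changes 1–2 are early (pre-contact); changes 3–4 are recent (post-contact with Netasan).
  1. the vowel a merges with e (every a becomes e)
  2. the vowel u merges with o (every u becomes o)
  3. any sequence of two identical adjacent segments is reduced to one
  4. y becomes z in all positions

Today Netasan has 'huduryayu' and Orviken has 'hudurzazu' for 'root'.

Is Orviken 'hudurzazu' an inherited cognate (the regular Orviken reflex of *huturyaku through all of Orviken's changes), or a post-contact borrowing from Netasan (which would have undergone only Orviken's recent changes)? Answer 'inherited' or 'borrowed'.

If inherited, *huturyaku would pass through all of Orviken's changes:
Orviken: start from *huturyaku.
  rule 1 (vowel merger): huturyaku → huturyeku
  rule 2 (vowel merger): huturyeku → hotoryeko
  rule 3: no change — hotoryeko
  rule 4 (unconditioned shift): hotoryeko → hotorzeko
  ⇒ Orviken hotorzeko
If borrowed from Netasan 'huduryayu' after the early changes, it would undergo only the recent ones:
  rule 3 (degemination): no change (huduryayu)
  rule 4 (unconditioned shift): huduryayu → hudurzazu
  ⇒ as a loan: hudurzazu
Orviken 'hudurzazu' matches the loan outcome 'hudurzazu', not the inherited 'hotorzeko' — it skipped the early Orviken changes, so it was borrowed from Netasan.

borrowed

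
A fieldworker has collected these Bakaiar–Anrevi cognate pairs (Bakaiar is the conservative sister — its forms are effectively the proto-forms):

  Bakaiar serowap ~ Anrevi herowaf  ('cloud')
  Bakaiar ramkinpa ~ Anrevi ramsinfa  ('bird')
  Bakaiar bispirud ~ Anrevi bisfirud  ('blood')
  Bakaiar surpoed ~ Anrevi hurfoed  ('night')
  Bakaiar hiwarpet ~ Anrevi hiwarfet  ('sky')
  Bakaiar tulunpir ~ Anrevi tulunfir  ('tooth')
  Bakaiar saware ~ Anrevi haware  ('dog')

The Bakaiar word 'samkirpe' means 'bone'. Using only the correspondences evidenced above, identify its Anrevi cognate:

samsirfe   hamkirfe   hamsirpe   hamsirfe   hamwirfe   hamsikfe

saware ~ haware — Bakaiar s corresponds to Anrevi h word-initially before a back vowel.
ramkinpa ~ ramsinfa — Bakaiar k corresponds to Anrevi s after a consonant, before a front vowel.
hiwarpet ~ hiwarfet — Bakaiar p corresponds to Anrevi f after a consonant, before a front vowel.
Applying these to Bakaiar 'samkirpe':
  samkirpe → hamkirpe   (s→h word-initially before a back vowel)
  hamkirpe → hamsirpe   (k→s after a consonant, before a front vowel)
  hamsirpe → hamsirfe   (p→f after a consonant, before a front vowel)
So the Anrevi cognate is 'hamsirfe'.

hamsirfe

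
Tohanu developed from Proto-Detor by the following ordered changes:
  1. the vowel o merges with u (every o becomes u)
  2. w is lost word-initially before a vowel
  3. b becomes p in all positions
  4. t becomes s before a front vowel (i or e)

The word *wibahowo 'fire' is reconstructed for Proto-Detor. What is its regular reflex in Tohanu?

Tohanu: *wibahowo > wibahuwu > ibahuwu > ipahuwu  (by vowel merger, glide loss, unconditioned shift)

ipahuwu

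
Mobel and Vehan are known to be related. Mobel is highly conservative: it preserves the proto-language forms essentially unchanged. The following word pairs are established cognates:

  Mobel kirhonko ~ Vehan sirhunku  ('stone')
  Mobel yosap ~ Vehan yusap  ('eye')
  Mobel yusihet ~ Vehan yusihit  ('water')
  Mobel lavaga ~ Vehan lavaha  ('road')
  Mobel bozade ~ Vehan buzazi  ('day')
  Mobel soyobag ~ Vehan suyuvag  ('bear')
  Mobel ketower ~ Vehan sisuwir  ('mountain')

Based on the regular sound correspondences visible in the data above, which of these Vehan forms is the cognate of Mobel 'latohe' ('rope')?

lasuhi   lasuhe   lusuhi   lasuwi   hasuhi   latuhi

lasuhi

ketower ~ sisuwir — Mobel t corresponds to Vehan s between vowels (before a back vowel).
yosap ~ yusap, bozade ~ buzazi — Mobel o corresponds to Vehan u after a consonant, before a consonant other than r, m, n, p, b, f, v.
bozade ~ buzazi — Mobel e corresponds to Vehan i word-finally.
Applying these to Mobel 'latohe':
  latohe → lasohe   (t→s between vowels (before a back vowel))
  lasohe → lasuhe   (o→u after a consonant, before a consonant other than r, m, n, p, b, f, v)
  lasuhe → lasuhi   (e→i word-finally)
So the Vehan cognate is 'lasuhi'.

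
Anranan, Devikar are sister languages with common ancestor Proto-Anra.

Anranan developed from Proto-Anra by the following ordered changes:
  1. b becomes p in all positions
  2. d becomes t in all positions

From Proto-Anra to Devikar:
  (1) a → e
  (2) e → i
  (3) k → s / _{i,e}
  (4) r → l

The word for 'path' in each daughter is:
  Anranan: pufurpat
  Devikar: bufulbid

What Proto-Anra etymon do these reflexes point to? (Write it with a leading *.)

Position 6: Anranan has p, Devikar has b. Devikar preserves b here (none of its changes turn any other segment into b), so the proto-segment is *b.
Position 5: Anranan has r, Devikar has l. Anranan preserves r here (none of its changes turn any other segment into r), so the proto-segment is *r.
Position 7: Anranan has a, Devikar has i. Anranan preserves a here (none of its changes turn any other segment into a), so the proto-segment is *a.
Verify the candidate proto-form against each daughter:
Anranan: *bufurbad
  bufurbad → pufurpad   [unconditioned shift]
  pufurpad → pufurpat   [unconditioned shift]
  giving Anranan pufurpat.
Devikar: start from *bufurbad.
  rule 1 (vowel merger): bufurbad → bufurbed
  rule 2 (vowel merger): bufurbed → bufurbid
  rule 3: no change — bufurbid
  rule 4 (unconditioned shift): bufurbid → bufulbid
  ⇒ Devikar bufulbid
*bufurbad is the unique common source.

*bufurbad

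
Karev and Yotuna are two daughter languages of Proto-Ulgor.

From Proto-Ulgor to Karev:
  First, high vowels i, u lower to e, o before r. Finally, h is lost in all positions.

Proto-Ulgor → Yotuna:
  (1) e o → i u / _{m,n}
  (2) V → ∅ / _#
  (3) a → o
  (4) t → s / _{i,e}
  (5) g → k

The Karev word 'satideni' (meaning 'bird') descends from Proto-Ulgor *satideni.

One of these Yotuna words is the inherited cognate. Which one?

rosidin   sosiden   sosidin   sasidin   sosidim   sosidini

Yotuna: start from *satideni.
  rule 1 (pre-nasal raising): satideni → satidini
  rule 2 (apocope): satidini → satidin
  rule 3 (vowel merger): satidin → sotidin
  rule 4 (palatalisation): sotidin → sosidin
  rule 5: no change — sosidin
  ⇒ Yotuna sosidin
Only 'sosidin' matches the regular Yotuna development of *satideni.

sosidin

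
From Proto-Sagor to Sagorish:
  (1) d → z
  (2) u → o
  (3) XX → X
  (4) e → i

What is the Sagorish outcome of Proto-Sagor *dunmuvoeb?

zonmovoib

Sagorish: *dunmuvoeb
  dunmuvoeb → zunmuvoeb   [unconditioned shift]
  zunmuvoeb → zonmovoeb   [vowel merger]
  zonmovoeb (rule 3 does not apply)
  zonmovoeb → zonmovoib   [vowel merger]
  giving Sagorish zonmovoib.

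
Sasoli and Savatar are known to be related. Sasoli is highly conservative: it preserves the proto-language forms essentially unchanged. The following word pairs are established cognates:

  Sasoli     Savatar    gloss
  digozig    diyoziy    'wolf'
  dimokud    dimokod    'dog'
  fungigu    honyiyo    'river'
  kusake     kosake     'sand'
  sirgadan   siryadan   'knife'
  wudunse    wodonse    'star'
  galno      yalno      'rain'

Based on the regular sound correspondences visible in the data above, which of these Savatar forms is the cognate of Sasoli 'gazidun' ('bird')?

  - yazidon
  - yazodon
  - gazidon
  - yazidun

yazidon

galno ~ yalno — Sasoli g corresponds to Savatar y word-initially before a back vowel.
fungigu ~ honyiyo, wudunse ~ wodonse — Sasoli u corresponds to Savatar o after a consonant, before a nasal.
Applying these to Sasoli 'gazidun':
  gazidun → yazidun   (g→y word-initially before a back vowel)
  yazidun → yazidon   (u→o after a consonant, before a nasal)
So the Savatar cognate is 'yazidon'.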